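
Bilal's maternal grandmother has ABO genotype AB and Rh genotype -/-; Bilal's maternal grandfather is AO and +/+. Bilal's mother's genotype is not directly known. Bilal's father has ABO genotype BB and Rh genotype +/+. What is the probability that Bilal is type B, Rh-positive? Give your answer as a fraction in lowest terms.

Bilal's mother's ABO genotype from AB × AO: 1/4 AA, 1/4 AB, 1/4 AO, 1/4 BO.
Crossing each possibility with the father BB and summing P(type B): 1/4·0 + 1/4·1/2 + 1/4·1/2 + 1/4·1 = 1/2.
Similarly for Rh via the mother's Rh distribution: P(Rh+) = 1.
Independent loci: 1/2 × 1 = 1/2.

1/2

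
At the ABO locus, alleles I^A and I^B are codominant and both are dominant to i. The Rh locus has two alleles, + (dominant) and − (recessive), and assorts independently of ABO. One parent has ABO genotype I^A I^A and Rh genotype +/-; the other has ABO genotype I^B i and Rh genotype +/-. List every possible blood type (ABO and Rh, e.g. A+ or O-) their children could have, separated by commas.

Gametes from I^A I^A × I^B i give offspring ABO genotypes I^A I^B, I^A i, i.e. phenotypes A, AB.
Rh cross +/- × +/- → phenotypes Rh+, Rh-.
Combining independently: A+, A-, AB+, AB-.

A+, A-, AB+, AB-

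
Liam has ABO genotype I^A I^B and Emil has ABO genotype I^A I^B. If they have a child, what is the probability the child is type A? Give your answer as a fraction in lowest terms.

1/4

ABO cross I^A I^B × I^A I^B → offspring phenotypes: 1/4 A, 1/4 B, 1/2 AB.
So P(type A) = 1/4.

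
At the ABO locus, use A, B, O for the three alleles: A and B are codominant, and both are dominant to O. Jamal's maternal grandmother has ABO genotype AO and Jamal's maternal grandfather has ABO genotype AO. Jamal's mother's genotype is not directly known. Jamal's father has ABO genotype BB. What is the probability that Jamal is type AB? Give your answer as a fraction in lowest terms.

1/2

Jamal's mother's ABO genotype from AO × AO: 1/4 AA, 1/2 AO, 1/4 OO.
Crossing each possibility with the father BB and summing P(type AB): 1/4·1 + 1/2·1/2 + 1/4·0 = 1/2.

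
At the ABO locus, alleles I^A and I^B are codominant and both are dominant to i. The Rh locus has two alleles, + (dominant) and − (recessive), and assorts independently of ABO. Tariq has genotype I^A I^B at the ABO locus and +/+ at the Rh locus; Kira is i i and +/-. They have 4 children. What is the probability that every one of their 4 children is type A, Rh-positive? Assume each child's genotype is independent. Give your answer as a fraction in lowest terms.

ABO cross I^A I^B × i i → 1/2 A, 1/2 B.
Rh cross +/+ × +/- → 1 Rh+; so P(type A, Rh-positive) = 1/2 × 1 = 1/2 per child.
All 4 independent: (1/2)^4 = 1/16.

1/16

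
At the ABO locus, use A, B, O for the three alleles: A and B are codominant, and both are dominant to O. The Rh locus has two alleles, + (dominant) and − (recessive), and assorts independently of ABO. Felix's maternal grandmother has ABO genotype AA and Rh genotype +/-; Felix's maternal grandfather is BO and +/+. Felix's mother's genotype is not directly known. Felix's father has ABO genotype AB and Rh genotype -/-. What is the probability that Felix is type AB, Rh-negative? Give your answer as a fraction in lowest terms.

Felix's mother's ABO genotype from AA × BO: 1/2 AB, 1/2 AO.
Crossing each possibility with the father AB and summing P(type AB): 1/2·1/2 + 1/2·1/4 = 3/8.
Similarly for Rh via the mother's Rh distribution: P(Rh-) = 1/4.
Independent loci: 3/8 × 1/4 = 3/32.

3/32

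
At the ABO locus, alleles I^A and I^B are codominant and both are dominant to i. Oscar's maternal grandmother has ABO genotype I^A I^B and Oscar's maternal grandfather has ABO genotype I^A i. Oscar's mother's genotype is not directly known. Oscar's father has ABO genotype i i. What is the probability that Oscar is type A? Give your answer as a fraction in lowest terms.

Oscar's mother's ABO genotype from I^A I^B × I^A i: 1/4 I^A I^A, 1/4 I^A I^B, 1/4 I^A i, 1/4 I^B i.
Crossing each possibility with the father i i and summing P(type A): 1/4·1 + 1/4·1/2 + 1/4·1/2 + 1/4·0 = 1/2.

1/2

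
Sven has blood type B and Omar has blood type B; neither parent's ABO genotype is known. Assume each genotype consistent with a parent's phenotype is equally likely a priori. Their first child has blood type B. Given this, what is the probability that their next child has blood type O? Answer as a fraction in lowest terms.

Possible genotypes: Sven ∈ {I^B I^B, I^B i}; Omar ∈ {I^B I^B, I^B i}.
Weight each parental genotype pair by prior × P(type-B child):
  I^B I^B × I^B I^B: posterior weight 4/15; P(next child type O) = 0.
  I^B I^B × I^B i: posterior weight 4/15; P(next child type O) = 0.
  I^B i × I^B I^B: posterior weight 4/15; P(next child type O) = 0.
  I^B i × I^B i: posterior weight 1/5; P(next child type O) = 1/4.
Weighted sum = 1/20.

1/20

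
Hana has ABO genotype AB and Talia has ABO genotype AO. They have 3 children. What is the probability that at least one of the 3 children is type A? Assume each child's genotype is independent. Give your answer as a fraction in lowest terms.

ABO cross AB × AO → 1/2 A, 1/4 B, 1/4 AB.
So P(type A) = 1/2 per child.
P(none) = (1/2)^3 = 1/8; P(at least one) = 1 − 1/8 = 7/8.

7/8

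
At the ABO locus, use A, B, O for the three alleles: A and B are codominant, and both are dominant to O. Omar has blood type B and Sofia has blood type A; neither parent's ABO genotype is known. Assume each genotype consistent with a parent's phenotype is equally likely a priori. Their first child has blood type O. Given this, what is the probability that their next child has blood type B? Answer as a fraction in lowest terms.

Possible genotypes: Omar ∈ {BB, BO}; Sofia ∈ {AA, AO}.
Weight each parental genotype pair by prior × P(type-O child):
  BO × AO: posterior weight 1; P(next child type B) = 1/4.
Weighted sum = 1/4.

1/4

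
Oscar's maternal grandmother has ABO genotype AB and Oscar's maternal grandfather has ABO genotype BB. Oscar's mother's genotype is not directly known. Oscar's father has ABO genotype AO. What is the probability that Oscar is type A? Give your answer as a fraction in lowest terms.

1/4

Oscar's mother's ABO genotype from AB × BB: 1/2 AB, 1/2 BB.
Crossing each possibility with the father AO and summing P(type A): 1/2·1/2 + 1/2·0 = 1/4.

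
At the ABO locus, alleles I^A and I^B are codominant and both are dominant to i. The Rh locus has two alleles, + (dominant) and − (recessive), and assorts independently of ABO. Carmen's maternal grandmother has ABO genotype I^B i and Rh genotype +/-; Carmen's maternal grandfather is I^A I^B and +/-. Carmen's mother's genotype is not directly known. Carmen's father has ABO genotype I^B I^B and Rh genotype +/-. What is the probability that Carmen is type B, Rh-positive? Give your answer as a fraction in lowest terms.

Carmen's mother's ABO genotype from I^B i × I^A I^B: 1/4 I^A I^B, 1/4 I^A i, 1/4 I^B I^B, 1/4 I^B i.
Crossing each possibility with the father I^B I^B and summing P(type B): 1/4·1/2 + 1/4·1/2 + 1/4·1 + 1/4·1 = 3/4.
Similarly for Rh via the mother's Rh distribution: P(Rh+) = 3/4.
Independent loci: 3/4 × 3/4 = 9/16.

9/16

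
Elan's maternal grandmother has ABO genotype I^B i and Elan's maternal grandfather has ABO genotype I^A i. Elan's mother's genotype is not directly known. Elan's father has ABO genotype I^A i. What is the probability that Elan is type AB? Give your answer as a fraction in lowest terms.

1/8

Elan's mother's ABO genotype from I^B i × I^A i: 1/4 I^A I^B, 1/4 I^A i, 1/4 I^B i, 1/4 i i.
Crossing each possibility with the father I^A i and summing P(type AB): 1/4·1/4 + 1/4·0 + 1/4·1/4 + 1/4·0 = 1/8.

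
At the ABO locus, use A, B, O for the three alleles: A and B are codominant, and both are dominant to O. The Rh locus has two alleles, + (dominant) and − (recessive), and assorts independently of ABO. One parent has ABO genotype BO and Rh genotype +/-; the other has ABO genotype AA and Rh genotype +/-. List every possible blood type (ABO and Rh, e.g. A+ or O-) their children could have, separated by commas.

A+, A-, AB+, AB-

Gametes from BO × AA give offspring ABO genotypes AB, AO, i.e. phenotypes A, AB.
Rh cross +/- × +/- → phenotypes Rh+, Rh-.
Combining independently: A+, A-, AB+, AB-.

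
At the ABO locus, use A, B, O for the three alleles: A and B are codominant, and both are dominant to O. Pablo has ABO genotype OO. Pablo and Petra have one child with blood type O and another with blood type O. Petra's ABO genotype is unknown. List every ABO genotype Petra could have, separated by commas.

AO, BO, OO

For each candidate genotype of Petra, check whether crossing it with OO can produce every observed child phenotype.
  AA → possible child types {A} ✗
  AB → possible child types {A, B} ✗
  AO → possible child types {O, A} ✓
  BB → possible child types {B} ✗
  BO → possible child types {O, B} ✓
  OO → possible child types {O} ✓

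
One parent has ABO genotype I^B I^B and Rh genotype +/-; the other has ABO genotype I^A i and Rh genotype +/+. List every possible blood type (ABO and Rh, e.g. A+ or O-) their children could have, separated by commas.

Gametes from I^B I^B × I^A i give offspring ABO genotypes I^A I^B, I^B i, i.e. phenotypes B, AB.
Rh cross +/- × +/+ → phenotypes Rh+.
Combining independently: B+, AB+.

B+, AB+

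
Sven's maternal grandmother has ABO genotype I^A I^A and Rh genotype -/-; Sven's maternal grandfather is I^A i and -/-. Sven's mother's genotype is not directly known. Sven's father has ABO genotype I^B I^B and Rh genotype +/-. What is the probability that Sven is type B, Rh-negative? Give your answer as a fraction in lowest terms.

Sven's mother's ABO genotype from I^A I^A × I^A i: 1/2 I^A I^A, 1/2 I^A i.
Crossing each possibility with the father I^B I^B and summing P(type B): 1/2·0 + 1/2·1/2 = 1/4.
Similarly for Rh via the mother's Rh distribution: P(Rh-) = 1/2.
Independent loci: 1/4 × 1/2 = 1/8.

1/8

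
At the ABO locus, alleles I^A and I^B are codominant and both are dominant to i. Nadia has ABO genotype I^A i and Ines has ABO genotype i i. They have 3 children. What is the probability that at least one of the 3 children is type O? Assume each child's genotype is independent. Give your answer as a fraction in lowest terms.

7/8

ABO cross I^A i × i i → 1/2 O, 1/2 A.
So P(type O) = 1/2 per child.
P(none) = (1/2)^3 = 1/8; P(at least one) = 1 − 1/8 = 7/8.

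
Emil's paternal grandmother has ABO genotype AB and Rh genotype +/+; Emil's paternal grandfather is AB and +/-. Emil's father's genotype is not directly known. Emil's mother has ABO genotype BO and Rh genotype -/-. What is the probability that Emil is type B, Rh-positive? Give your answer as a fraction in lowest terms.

Emil's father's ABO genotype from AB × AB: 1/4 AA, 1/2 AB, 1/4 BB.
Crossing each possibility with the mother BO and summing P(type B): 1/4·0 + 1/2·1/2 + 1/4·1 = 1/2.
Similarly for Rh via the father's Rh distribution: P(Rh+) = 3/4.
Independent loci: 1/2 × 3/4 = 3/8.

3/8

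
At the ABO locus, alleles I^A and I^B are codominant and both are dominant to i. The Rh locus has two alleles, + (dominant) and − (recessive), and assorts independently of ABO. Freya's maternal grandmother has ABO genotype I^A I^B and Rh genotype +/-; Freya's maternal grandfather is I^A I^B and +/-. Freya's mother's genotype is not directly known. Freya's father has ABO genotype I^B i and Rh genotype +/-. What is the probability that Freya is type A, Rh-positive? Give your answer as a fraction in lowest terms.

Freya's mother's ABO genotype from I^A I^B × I^A I^B: 1/4 I^A I^A, 1/2 I^A I^B, 1/4 I^B I^B.
Crossing each possibility with the father I^B i and summing P(type A): 1/4·1/2 + 1/2·1/4 + 1/4·0 = 1/4.
Similarly for Rh via the mother's Rh distribution: P(Rh+) = 3/4.
Independent loci: 1/4 × 3/4 = 3/16.

3/16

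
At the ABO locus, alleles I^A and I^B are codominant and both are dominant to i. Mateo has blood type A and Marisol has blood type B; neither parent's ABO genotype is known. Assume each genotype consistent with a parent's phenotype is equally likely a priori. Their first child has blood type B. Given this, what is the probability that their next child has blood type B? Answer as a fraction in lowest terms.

5/12

Possible genotypes: Mateo ∈ {I^A I^A, I^A i}; Marisol ∈ {I^B I^B, I^B i}.
Weight each parental genotype pair by prior × P(type-B child):
  I^A i × I^B I^B: posterior weight 2/3; P(next child type B) = 1/2.
  I^A i × I^B i: posterior weight 1/3; P(next child type B) = 1/4.
Weighted sum = 5/12.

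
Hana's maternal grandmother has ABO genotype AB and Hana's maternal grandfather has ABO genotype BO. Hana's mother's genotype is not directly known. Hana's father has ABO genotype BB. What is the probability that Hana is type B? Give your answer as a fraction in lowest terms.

3/4

Hana's mother's ABO genotype from AB × BO: 1/4 AB, 1/4 AO, 1/4 BB, 1/4 BO.
Crossing each possibility with the father BB and summing P(type B): 1/4·1/2 + 1/4·1/2 + 1/4·1 + 1/4·1 = 3/4.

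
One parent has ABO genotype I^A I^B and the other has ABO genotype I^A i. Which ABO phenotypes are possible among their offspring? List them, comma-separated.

A, B, AB

Gametes from I^A I^B × I^A i give offspring ABO genotypes I^A I^A, I^A I^B, I^A i, I^B i, i.e. phenotypes A, B, AB.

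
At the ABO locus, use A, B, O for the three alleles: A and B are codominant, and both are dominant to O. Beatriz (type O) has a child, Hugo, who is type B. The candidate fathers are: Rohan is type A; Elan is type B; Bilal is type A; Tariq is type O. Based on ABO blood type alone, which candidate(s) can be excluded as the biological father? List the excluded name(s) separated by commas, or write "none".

Rohan, Bilal, Tariq

A candidate is excluded only if no genotype consistent with his phenotype could produce a type B child with a type O mother.
Rohan (type A): no genotype consistent with that phenotype can produce a type-B child with a type-O mother.
Bilal (type A): no genotype consistent with that phenotype can produce a type-B child with a type-O mother.
Tariq (type O): no genotype consistent with that phenotype can produce a type-B child with a type-O mother.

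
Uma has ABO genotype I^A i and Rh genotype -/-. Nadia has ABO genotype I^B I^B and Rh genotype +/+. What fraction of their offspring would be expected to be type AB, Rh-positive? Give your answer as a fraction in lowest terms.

1/2

ABO cross I^A i × I^B I^B → offspring phenotypes: 1/2 B, 1/2 AB.
Rh cross -/- × +/+ → 1 Rh+.
Independent loci: P(type AB, Rh-positive) = 1/2 × 1 = 1/2.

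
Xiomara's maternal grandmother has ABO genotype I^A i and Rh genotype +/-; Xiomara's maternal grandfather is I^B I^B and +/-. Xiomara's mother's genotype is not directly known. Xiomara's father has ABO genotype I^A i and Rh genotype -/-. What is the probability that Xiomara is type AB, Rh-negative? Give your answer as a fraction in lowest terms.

Xiomara's mother's ABO genotype from I^A i × I^B I^B: 1/2 I^A I^B, 1/2 I^B i.
Crossing each possibility with the father I^A i and summing P(type AB): 1/2·1/4 + 1/2·1/4 = 1/4.
Similarly for Rh via the mother's Rh distribution: P(Rh-) = 1/2.
Independent loci: 1/4 × 1/2 = 1/8.

1/8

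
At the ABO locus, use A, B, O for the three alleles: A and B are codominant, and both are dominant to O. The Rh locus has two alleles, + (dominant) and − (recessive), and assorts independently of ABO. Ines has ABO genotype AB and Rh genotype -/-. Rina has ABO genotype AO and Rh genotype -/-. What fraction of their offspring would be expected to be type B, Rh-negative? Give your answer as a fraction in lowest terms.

ABO cross AB × AO → offspring phenotypes: 1/2 A, 1/4 B, 1/4 AB.
Rh cross -/- × -/- → 1 Rh-.
Independent loci: P(type B, Rh-negative) = 1/4 × 1 = 1/4.

1/4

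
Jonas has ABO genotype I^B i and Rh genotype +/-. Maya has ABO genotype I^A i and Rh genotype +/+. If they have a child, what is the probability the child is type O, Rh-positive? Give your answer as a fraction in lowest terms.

ABO cross I^B i × I^A i → offspring phenotypes: 1/4 O, 1/4 A, 1/4 B, 1/4 AB.
Rh cross +/- × +/+ → 1 Rh+.
Independent loci: P(type O, Rh-positive) = 1/4 × 1 = 1/4.

1/4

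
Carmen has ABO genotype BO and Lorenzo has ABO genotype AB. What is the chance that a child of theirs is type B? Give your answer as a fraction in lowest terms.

ABO cross BO × AB → offspring phenotypes: 1/4 A, 1/2 B, 1/4 AB.
So P(type B) = 1/2.

1/2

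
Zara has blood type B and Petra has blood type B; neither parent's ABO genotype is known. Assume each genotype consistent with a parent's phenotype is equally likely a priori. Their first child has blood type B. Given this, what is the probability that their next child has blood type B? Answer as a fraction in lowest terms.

19/20

Possible genotypes: Zara ∈ {BB, BO}; Petra ∈ {BB, BO}.
Weight each parental genotype pair by prior × P(type-B child):
  BB × BB: posterior weight 4/15; P(next child type B) = 1.
  BB × BO: posterior weight 4/15; P(next child type B) = 1.
  BO × BB: posterior weight 4/15; P(next child type B) = 1.
  BO × BO: posterior weight 1/5; P(next child type B) = 3/4.
Weighted sum = 19/20.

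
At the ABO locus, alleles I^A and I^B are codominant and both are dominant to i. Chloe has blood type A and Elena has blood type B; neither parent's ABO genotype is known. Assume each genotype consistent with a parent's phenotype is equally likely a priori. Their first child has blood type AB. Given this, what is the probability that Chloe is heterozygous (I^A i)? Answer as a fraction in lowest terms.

1/3

Possible genotypes: Chloe ∈ {I^A I^A, I^A i}; Elena ∈ {I^B I^B, I^B i}.
Weight each parental genotype pair by prior × P(type-AB child):
  I^A I^A × I^B I^B: posterior weight 4/9.
  I^A I^A × I^B i: posterior weight 2/9.
  I^A i × I^B I^B: posterior weight 2/9.
  I^A i × I^B i: posterior weight 1/9.
Sum the posterior weight over pairs where Chloe is I^A i: 1/3.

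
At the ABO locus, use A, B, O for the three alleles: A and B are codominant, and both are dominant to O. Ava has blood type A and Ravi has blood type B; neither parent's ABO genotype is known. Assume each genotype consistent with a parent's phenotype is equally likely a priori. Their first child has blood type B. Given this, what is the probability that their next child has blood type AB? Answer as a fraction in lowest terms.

Possible genotypes: Ava ∈ {AA, AO}; Ravi ∈ {BB, BO}.
Weight each parental genotype pair by prior × P(type-B child):
  AO × BB: posterior weight 2/3; P(next child type AB) = 1/2.
  AO × BO: posterior weight 1/3; P(next child type AB) = 1/4.
Weighted sum = 5/12.

5/12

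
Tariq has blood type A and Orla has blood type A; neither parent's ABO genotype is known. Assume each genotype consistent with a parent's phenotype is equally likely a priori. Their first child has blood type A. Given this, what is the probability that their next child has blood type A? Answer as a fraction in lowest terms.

19/20

Possible genotypes: Tariq ∈ {I^A I^A, I^A i}; Orla ∈ {I^A I^A, I^A i}.
Weight each parental genotype pair by prior × P(type-A child):
  I^A I^A × I^A I^A: posterior weight 4/15; P(next child type A) = 1.
  I^A I^A × I^A i: posterior weight 4/15; P(next child type A) = 1.
  I^A i × I^A I^A: posterior weight 4/15; P(next child type A) = 1.
  I^A i × I^A i: posterior weight 1/5; P(next child type A) = 3/4.
Weighted sum = 19/20.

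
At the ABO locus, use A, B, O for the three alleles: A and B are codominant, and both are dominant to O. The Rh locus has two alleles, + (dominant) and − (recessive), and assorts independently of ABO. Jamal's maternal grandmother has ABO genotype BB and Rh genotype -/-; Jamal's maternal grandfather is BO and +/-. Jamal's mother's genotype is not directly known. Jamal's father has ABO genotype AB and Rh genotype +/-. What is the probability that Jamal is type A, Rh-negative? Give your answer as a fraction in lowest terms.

Jamal's mother's ABO genotype from BB × BO: 1/2 BB, 1/2 BO.
Crossing each possibility with the father AB and summing P(type A): 1/2·0 + 1/2·1/4 = 1/8.
Similarly for Rh via the mother's Rh distribution: P(Rh-) = 3/8.
Independent loci: 1/8 × 3/8 = 3/64.

3/64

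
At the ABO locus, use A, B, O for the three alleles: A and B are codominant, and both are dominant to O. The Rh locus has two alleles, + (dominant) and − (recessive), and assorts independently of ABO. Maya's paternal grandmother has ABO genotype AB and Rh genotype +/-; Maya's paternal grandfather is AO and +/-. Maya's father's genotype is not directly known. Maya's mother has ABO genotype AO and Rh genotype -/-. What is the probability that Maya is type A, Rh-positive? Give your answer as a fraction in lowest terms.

Maya's father's ABO genotype from AB × AO: 1/4 AA, 1/4 AB, 1/4 AO, 1/4 BO.
Crossing each possibility with the mother AO and summing P(type A): 1/4·1 + 1/4·1/2 + 1/4·3/4 + 1/4·1/4 = 5/8.
Similarly for Rh via the father's Rh distribution: P(Rh+) = 1/2.
Independent loci: 5/8 × 1/2 = 5/16.

5/16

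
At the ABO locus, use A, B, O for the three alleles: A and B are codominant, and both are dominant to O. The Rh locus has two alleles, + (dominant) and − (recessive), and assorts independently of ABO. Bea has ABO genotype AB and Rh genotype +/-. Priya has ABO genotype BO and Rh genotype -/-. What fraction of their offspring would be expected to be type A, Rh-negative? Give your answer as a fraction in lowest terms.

ABO cross AB × BO → offspring phenotypes: 1/4 A, 1/2 B, 1/4 AB.
Rh cross +/- × -/- → 1/2 Rh+, 1/2 Rh-.
Independent loci: P(type A, Rh-negative) = 1/4 × 1/2 = 1/8.

1/8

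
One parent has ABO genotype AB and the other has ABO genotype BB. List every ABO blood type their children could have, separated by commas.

B, AB

Gametes from AB × BB give offspring ABO genotypes AB, BB, i.e. phenotypes B, AB.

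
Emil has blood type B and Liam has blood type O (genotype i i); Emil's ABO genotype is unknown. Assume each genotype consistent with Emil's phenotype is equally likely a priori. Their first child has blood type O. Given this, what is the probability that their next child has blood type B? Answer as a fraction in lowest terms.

Possible genotypes: Emil ∈ {I^B I^B, I^B i}; Liam ∈ {i i}.
Weight each parental genotype pair by prior × P(type-O child):
  I^B i × i i: posterior weight 1; P(next child type B) = 1/2.
Weighted sum = 1/2.

1/2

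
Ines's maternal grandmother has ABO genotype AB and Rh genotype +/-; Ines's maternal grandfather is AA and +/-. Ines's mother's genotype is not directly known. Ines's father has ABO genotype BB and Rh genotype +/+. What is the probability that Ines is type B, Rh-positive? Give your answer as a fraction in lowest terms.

Ines's mother's ABO genotype from AB × AA: 1/2 AA, 1/2 AB.
Crossing each possibility with the father BB and summing P(type B): 1/2·0 + 1/2·1/2 = 1/4.
Similarly for Rh via the mother's Rh distribution: P(Rh+) = 1.
Independent loci: 1/4 × 1 = 1/4.

1/4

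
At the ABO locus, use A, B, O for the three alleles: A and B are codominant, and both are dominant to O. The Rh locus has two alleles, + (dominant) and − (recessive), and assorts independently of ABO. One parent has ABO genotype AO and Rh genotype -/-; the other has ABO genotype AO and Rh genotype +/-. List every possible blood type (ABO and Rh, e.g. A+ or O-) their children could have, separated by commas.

O+, O-, A+, A-

Gametes from AO × AO give offspring ABO genotypes AA, AO, OO, i.e. phenotypes O, A.
Rh cross -/- × +/- → phenotypes Rh+, Rh-.
Combining independently: O+, O-, A+, A-.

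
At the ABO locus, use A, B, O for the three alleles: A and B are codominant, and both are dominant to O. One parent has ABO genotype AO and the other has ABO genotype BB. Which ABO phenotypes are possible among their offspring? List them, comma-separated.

B, AB

Gametes from AO × BB give offspring ABO genotypes AB, BO, i.e. phenotypes B, AB.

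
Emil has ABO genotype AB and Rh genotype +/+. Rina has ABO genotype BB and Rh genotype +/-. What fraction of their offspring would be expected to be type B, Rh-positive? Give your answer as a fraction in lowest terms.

1/2

ABO cross AB × BB → offspring phenotypes: 1/2 B, 1/2 AB.
Rh cross +/+ × +/- → 1 Rh+.
Independent loci: P(type B, Rh-positive) = 1/2 × 1 = 1/2.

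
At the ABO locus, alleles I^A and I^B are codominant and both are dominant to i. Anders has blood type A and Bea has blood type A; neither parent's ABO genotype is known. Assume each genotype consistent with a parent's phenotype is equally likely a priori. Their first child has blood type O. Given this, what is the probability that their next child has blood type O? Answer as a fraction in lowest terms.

Possible genotypes: Anders ∈ {I^A I^A, I^A i}; Bea ∈ {I^A I^A, I^A i}.
Weight each parental genotype pair by prior × P(type-O child):
  I^A i × I^A i: posterior weight 1; P(next child type O) = 1/4.
Weighted sum = 1/4.

1/4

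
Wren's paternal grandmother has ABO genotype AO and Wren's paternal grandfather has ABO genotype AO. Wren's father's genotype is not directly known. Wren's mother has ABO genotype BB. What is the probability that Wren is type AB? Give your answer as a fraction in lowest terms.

1/2

Wren's father's ABO genotype from AO × AO: 1/4 AA, 1/2 AO, 1/4 OO.
Crossing each possibility with the mother BB and summing P(type AB): 1/4·1 + 1/2·1/2 + 1/4·0 = 1/2.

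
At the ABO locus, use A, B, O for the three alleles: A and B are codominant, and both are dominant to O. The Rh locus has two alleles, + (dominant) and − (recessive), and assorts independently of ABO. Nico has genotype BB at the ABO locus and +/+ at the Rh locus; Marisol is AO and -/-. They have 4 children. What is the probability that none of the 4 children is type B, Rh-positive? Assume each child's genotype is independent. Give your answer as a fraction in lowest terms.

ABO cross BB × AO → 1/2 B, 1/2 AB.
Rh cross +/+ × -/- → 1 Rh+; so P(type B, Rh-positive) = 1/2 × 1 = 1/2 per child.
P(not type B, Rh-positive) = 1/2 for one child; (1/2)^4 = 1/16.

1/16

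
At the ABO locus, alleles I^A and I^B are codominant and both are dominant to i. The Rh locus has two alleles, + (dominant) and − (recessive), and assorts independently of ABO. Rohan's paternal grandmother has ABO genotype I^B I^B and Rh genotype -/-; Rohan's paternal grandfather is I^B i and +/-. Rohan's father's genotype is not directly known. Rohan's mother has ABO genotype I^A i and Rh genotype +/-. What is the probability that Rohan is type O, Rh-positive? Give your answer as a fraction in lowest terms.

Rohan's father's ABO genotype from I^B I^B × I^B i: 1/2 I^B I^B, 1/2 I^B i.
Crossing each possibility with the mother I^A i and summing P(type O): 1/2·0 + 1/2·1/4 = 1/8.
Similarly for Rh via the father's Rh distribution: P(Rh+) = 5/8.
Independent loci: 1/8 × 5/8 = 5/64.

5/64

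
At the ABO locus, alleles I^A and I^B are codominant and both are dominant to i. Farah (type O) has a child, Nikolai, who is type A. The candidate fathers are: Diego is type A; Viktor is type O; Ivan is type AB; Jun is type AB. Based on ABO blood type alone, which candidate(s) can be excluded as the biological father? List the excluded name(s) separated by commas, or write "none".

Viktor

A candidate is excluded only if no genotype consistent with his phenotype could produce a type A child with a type O mother.
Viktor (type O): no genotype consistent with that phenotype can produce a type-A child with a type-O mother.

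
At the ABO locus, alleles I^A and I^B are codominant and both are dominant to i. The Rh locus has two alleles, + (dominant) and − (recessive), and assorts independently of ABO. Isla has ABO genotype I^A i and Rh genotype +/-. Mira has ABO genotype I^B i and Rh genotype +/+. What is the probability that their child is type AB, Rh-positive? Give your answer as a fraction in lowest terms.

ABO cross I^A i × I^B i → offspring phenotypes: 1/4 O, 1/4 A, 1/4 B, 1/4 AB.
Rh cross +/- × +/+ → 1 Rh+.
Independent loci: P(type AB, Rh-positive) = 1/4 × 1 = 1/4.

1/4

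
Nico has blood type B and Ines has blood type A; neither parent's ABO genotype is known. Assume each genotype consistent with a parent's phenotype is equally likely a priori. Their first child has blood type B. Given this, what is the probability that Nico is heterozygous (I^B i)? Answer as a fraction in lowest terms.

Possible genotypes: Nico ∈ {I^B I^B, I^B i}; Ines ∈ {I^A I^A, I^A i}.
Weight each parental genotype pair by prior × P(type-B child):
  I^B I^B × I^A i: posterior weight 2/3.
  I^B i × I^A i: posterior weight 1/3.
Sum the posterior weight over pairs where Nico is I^B i: 1/3.

1/3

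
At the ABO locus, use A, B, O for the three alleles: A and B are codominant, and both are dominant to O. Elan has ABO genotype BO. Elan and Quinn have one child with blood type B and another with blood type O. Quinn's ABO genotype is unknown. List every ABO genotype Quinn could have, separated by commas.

For each candidate genotype of Quinn, check whether crossing it with BO can produce every observed child phenotype.
  AA → possible child types {A, AB} ✗
  AB → possible child types {A, B, AB} ✗
  AO → possible child types {O, A, B, AB} ✓
  BB → possible child types {B} ✗
  BO → possible child types {O, B} ✓
  OO → possible child types {O, B} ✓

AO, BO, OO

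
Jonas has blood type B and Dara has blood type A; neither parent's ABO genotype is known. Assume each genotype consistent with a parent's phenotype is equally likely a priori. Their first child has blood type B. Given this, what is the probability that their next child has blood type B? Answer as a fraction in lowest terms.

5/12

Possible genotypes: Jonas ∈ {I^B I^B, I^B i}; Dara ∈ {I^A I^A, I^A i}.
Weight each parental genotype pair by prior × P(type-B child):
  I^B I^B × I^A i: posterior weight 2/3; P(next child type B) = 1/2.
  I^B i × I^A i: posterior weight 1/3; P(next child type B) = 1/4.
Weighted sum = 5/12.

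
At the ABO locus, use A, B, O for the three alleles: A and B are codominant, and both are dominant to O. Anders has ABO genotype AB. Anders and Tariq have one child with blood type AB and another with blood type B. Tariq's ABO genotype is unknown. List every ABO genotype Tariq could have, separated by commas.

For each candidate genotype of Tariq, check whether crossing it with AB can produce every observed child phenotype.
  AA → possible child types {A, AB} ✗
  AB → possible child types {A, B, AB} ✓
  AO → possible child types {A, B, AB} ✓
  BB → possible child types {B, AB} ✓
  BO → possible child types {A, B, AB} ✓
  OO → possible child types {A, B} ✗

AB, AO, BB, BO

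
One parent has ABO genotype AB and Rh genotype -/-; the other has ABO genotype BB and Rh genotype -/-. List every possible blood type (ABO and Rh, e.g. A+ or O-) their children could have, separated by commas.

B-, AB-

Gametes from AB × BB give offspring ABO genotypes AB, BB, i.e. phenotypes B, AB.
Rh cross -/- × -/- → phenotypes Rh-.
Combining independently: B-, AB-.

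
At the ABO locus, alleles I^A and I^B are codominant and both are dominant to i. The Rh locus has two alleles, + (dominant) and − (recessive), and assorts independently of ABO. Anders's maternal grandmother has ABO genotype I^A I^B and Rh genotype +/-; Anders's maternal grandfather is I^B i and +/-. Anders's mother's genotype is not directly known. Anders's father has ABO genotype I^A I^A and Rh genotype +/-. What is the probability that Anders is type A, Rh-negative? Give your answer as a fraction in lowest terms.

Anders's mother's ABO genotype from I^A I^B × I^B i: 1/4 I^A I^B, 1/4 I^A i, 1/4 I^B I^B, 1/4 I^B i.
Crossing each possibility with the father I^A I^A and summing P(type A): 1/4·1/2 + 1/4·1 + 1/4·0 + 1/4·1/2 = 1/2.
Similarly for Rh via the mother's Rh distribution: P(Rh-) = 1/4.
Independent loci: 1/2 × 1/4 = 1/8.

1/8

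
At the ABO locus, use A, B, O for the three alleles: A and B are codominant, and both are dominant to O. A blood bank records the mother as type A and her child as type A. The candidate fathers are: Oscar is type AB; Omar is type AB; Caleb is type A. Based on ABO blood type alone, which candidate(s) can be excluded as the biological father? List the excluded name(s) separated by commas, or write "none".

A candidate is excluded only if no genotype consistent with his phenotype could produce a type A child with a type A mother.
Every candidate has at least one consistent genotype combination, so none can be excluded.

none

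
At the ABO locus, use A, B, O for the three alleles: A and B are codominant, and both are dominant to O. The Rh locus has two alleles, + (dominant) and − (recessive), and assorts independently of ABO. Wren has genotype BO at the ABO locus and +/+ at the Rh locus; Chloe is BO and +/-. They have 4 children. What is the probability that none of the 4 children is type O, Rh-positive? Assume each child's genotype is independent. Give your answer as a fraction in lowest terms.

81/256

ABO cross BO × BO → 1/4 O, 3/4 B.
Rh cross +/+ × +/- → 1 Rh+; so P(type O, Rh-positive) = 1/4 × 1 = 1/4 per child.
P(not type O, Rh-positive) = 3/4 for one child; (3/4)^4 = 81/256.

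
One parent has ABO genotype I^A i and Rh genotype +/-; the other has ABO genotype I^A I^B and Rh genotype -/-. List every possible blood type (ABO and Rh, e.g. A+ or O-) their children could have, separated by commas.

Gametes from I^A i × I^A I^B give offspring ABO genotypes I^A I^A, I^A I^B, I^A i, I^B i, i.e. phenotypes A, B, AB.
Rh cross +/- × -/- → phenotypes Rh+, Rh-.
Combining independently: A+, A-, B+, B-, AB+, AB-.

A+, A-, B+, B-, AB+, AB-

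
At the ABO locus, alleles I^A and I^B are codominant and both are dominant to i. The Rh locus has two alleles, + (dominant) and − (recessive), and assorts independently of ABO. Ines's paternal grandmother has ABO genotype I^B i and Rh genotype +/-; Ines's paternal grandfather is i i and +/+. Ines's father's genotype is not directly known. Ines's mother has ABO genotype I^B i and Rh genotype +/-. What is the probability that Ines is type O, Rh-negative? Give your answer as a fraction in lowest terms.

Ines's father's ABO genotype from I^B i × i i: 1/2 I^B i, 1/2 i i.
Crossing each possibility with the mother I^B i and summing P(type O): 1/2·1/4 + 1/2·1/2 = 3/8.
Similarly for Rh via the father's Rh distribution: P(Rh-) = 1/8.
Independent loci: 3/8 × 1/8 = 3/64.

3/64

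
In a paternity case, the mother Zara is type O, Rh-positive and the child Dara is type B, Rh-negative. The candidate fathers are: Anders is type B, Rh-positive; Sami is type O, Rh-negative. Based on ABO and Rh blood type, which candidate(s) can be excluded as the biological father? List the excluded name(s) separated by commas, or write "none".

Sami

A candidate is excluded only if no genotype consistent with his phenotype could produce a type B, Rh-negative child with a type O, Rh-positive mother.
Sami (type O, Rh-): no genotype consistent with that phenotype can produce a type-B Rh- child with a type-O mother.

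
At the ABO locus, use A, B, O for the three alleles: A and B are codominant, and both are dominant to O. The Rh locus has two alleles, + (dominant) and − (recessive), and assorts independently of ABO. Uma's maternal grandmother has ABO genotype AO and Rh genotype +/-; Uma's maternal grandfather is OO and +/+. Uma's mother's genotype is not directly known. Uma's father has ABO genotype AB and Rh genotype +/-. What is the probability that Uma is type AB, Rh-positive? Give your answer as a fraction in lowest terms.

7/64

Uma's mother's ABO genotype from AO × OO: 1/2 AO, 1/2 OO.
Crossing each possibility with the father AB and summing P(type AB): 1/2·1/4 + 1/2·0 = 1/8.
Similarly for Rh via the mother's Rh distribution: P(Rh+) = 7/8.
Independent loci: 1/8 × 7/8 = 7/64.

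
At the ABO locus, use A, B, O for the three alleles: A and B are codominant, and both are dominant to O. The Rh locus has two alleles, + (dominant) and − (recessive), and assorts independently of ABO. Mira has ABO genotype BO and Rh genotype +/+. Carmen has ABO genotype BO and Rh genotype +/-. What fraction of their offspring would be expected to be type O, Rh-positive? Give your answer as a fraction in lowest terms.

1/4

ABO cross BO × BO → offspring phenotypes: 1/4 O, 3/4 B.
Rh cross +/+ × +/- → 1 Rh+.
Independent loci: P(type O, Rh-positive) = 1/4 × 1 = 1/4.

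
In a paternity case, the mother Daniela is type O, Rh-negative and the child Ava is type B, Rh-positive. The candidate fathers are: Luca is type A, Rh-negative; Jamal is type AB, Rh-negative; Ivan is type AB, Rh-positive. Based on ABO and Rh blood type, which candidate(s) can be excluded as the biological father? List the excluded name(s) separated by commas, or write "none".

A candidate is excluded only if no genotype consistent with his phenotype could produce a type B, Rh-positive child with a type O, Rh-negative mother.
Luca (type A, Rh-): no genotype consistent with that phenotype can produce a type-B Rh+ child with a type-O mother.
Jamal (type AB, Rh-): no genotype consistent with that phenotype can produce a type-B Rh+ child with a type-O mother.

Luca, Jamal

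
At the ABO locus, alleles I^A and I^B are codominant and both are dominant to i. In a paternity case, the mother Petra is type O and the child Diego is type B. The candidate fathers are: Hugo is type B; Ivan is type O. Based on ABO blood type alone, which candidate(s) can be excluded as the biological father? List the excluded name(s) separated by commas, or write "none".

Ivan

A candidate is excluded only if no genotype consistent with his phenotype could produce a type B child with a type O mother.
Ivan (type O): no genotype consistent with that phenotype can produce a type-B child with a type-O mother.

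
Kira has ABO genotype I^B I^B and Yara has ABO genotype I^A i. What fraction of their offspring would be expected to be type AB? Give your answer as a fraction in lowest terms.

ABO cross I^B I^B × I^A i → offspring phenotypes: 1/2 B, 1/2 AB.
So P(type AB) = 1/2.

1/2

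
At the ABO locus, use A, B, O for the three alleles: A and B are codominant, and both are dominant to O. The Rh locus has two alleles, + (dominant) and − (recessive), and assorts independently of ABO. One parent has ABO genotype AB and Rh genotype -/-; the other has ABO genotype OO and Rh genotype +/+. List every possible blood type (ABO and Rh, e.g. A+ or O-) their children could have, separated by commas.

A+, B+

Gametes from AB × OO give offspring ABO genotypes AO, BO, i.e. phenotypes A, B.
Rh cross -/- × +/+ → phenotypes Rh+.
Combining independently: A+, B+.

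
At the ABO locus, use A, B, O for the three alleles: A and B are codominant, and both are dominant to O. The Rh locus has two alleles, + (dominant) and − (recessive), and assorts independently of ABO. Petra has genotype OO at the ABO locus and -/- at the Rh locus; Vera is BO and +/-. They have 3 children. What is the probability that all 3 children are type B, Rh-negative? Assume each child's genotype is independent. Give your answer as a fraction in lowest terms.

1/64

ABO cross OO × BO → 1/2 O, 1/2 B.
Rh cross -/- × +/- → 1/2 Rh+, 1/2 Rh-; so P(type B, Rh-negative) = 1/2 × 1/2 = 1/4 per child.
All 3 independent: (1/4)^3 = 1/64.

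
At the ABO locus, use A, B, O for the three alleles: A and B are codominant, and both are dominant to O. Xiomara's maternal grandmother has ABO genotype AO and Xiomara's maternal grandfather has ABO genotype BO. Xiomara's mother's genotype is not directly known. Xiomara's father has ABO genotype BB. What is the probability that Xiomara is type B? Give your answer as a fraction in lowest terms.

Xiomara's mother's ABO genotype from AO × BO: 1/4 AB, 1/4 AO, 1/4 BO, 1/4 OO.
Crossing each possibility with the father BB and summing P(type B): 1/4·1/2 + 1/4·1/2 + 1/4·1 + 1/4·1 = 3/4.

3/4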